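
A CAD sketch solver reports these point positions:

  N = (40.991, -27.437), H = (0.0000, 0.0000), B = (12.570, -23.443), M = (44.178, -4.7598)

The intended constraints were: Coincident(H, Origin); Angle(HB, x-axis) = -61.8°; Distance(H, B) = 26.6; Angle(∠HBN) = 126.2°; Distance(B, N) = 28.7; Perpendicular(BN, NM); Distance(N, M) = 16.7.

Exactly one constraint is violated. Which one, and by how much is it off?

Distance(N, M) = 16.7 — off by 6.20.

H = (0.00, 0.00) ✓; HB at -61.80° ✓; |HB| = 26.60 ✓; ∠HBN = 126.2° ✓; |BN| = 28.70 ✓; ∠(BN, NM) = 90.00° ✓; |NM| = 22.90 ✗.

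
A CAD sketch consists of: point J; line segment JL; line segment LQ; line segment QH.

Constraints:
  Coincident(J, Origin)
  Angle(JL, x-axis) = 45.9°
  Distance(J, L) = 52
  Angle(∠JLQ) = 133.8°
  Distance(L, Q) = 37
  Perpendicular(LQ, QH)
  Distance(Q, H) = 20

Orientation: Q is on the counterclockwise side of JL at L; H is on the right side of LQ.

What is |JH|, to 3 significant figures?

92.9

J is at the origin; JL runs at 45.9° with length 52.0, so L = 52.0·(cos 45.9°, sin 45.9°) = (36.2, 37.3). ∠JLQ = 133.8°, so LQ runs at 45.9° + (180° − 133.8°) = 92.1° from the x-axis; with |LQ| = 37.0, Q = L + 37.0·(cos 92.1°, sin 92.1°) = (34.8, 74.3). The perpendicularity gives QH at right angles to LQ; with |QH| = 20.0 on the right of LQ, H = Q + 20.0·(0.999, 0.0366) = (54.8, 75.1). Then |JH| = |H − J| = 92.9.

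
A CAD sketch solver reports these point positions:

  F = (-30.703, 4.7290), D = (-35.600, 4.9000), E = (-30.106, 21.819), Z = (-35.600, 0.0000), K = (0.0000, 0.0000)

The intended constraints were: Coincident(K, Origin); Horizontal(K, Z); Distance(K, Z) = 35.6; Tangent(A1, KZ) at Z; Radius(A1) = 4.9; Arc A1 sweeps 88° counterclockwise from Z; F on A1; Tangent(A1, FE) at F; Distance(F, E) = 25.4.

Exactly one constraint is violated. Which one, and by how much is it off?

Distance(F, E) = 25.4 — off by 8.30.

K = (0.00, 0.00) ✓; K.y = 0.00, Z.y = 0.00 ✓; |KZ| = 35.60 ✓; ∠(DZ, ZK) = 90.00° ✓; |DZ| = 4.900 ✓; bearing(D→F) − bearing(D→Z) = 88.00° ✓; |DF| = 4.900 ✓; ∠(DF, FE) = 90.00° ✓; |FE| = 17.10 ✗.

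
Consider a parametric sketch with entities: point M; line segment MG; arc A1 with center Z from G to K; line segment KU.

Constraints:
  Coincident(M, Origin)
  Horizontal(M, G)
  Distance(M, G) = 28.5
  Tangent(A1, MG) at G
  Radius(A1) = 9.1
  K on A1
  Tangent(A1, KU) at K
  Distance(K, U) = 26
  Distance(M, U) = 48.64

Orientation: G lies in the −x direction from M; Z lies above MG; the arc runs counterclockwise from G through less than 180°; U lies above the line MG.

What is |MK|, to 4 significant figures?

24.33

Checks: |ZK| = 9.100 ✓; ∠(ZK, KU) = 90.00° ✓; |KU| = 26.00 ✓; |MU| = 48.64 ✓.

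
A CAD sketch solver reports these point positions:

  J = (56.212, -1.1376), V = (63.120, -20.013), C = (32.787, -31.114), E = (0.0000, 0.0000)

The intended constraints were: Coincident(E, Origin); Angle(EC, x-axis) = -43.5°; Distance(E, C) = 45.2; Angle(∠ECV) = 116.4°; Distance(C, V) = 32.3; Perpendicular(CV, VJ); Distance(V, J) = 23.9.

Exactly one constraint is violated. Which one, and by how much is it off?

Distance(V, J) = 23.9 — off by 3.80.

E = (0.00, 0.00) ✓; EC at -43.50° ✓; |EC| = 45.20 ✓; ∠ECV = 116.4° ✓; |CV| = 32.30 ✓; ∠(CV, VJ) = 90.00° ✓; |VJ| = 20.10 ✗.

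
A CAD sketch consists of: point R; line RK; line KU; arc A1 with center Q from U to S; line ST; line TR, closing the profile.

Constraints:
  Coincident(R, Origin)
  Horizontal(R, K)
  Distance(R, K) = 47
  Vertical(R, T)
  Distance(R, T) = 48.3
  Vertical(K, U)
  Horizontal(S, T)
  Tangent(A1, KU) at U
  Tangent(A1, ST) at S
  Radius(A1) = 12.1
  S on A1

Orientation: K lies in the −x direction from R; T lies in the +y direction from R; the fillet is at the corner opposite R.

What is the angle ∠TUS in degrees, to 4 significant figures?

30.56°

R is at the origin; RK is horizontal with |RK| = 47.0 and K on the −x side, so K = (-47.00, 0.000). RT is vertical with |RT| = 48.3 and T on the +y side, so T = (0.000, 48.30). The virtual corner opposite R is at (-47.00, 48.30). A1 meets KU tangentially, so QU is at right angles to KU and since A1 is tangent to ST there, QS ⟂ ST, with radius 12.1, so the center Q sits 12.1 in from both sides at Q = (-34.90, 36.20). That places the tangent points at U = (-47.00, 36.20) on KU and S = (-34.90, 48.30) on ST. Then cos ∠TUS = UT·US / (|UT||US|), giving 30.56°.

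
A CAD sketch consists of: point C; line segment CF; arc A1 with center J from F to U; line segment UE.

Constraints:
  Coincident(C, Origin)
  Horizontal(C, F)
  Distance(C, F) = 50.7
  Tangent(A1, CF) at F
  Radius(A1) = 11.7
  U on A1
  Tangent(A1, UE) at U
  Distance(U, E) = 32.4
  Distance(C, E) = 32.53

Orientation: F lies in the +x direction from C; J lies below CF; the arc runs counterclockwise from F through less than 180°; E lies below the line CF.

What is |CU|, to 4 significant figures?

42.62

Checks: |JU| = 11.70 ✓; ∠(JU, UE) = 90.00° ✓; |UE| = 32.40 ✓; |CE| = 32.53 ✓.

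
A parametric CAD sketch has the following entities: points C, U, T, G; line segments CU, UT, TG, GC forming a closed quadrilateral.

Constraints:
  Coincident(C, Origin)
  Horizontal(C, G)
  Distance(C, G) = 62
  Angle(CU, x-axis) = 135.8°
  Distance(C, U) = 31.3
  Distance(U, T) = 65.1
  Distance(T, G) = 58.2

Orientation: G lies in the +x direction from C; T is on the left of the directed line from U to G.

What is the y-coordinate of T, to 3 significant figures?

51.8

C is at the origin; C and G share the same y with |CG| = 62.0 and G in +x, so G = (62.0, 0). CU runs at 135.8° with |CU| = 31.3, so U = (-22.4, 21.8). T is determined by |UT| = 65.1 and |TG| = 58.2 together: it lies at the intersection of circle(U, 65.1) and circle(G, 58.2). With |UG| = 87.2, the foot of the radical line on UG is 48.5 from U and the perpendicular offset is √(65.1² − 48.5²) = 43.4. Taking the left-of-UG solution: T = (35.4, 51.8).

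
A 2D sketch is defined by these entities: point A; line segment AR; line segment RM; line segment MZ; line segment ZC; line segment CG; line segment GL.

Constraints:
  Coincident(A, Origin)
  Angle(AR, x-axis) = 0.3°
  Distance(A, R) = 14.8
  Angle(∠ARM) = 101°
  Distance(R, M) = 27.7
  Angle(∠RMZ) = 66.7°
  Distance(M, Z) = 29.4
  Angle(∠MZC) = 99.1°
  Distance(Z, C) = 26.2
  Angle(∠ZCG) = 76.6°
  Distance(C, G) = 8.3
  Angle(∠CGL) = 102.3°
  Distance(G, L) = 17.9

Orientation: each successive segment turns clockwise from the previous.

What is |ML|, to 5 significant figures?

23.986

A is at the origin; AR runs at 0.3° with length 14.8, so R = (14.800, 0.077492). ∠ARM = 101.0° gives RM at -78.700° from the x-axis; with |RM| = 27.7, M = (20.228, -27.086). ∠RMZ = 66.7° gives MZ at 168.00° from the x-axis; with |MZ| = 29.4, Z = (-8.5300, -20.973). ∠MZC = 99.1° gives ZC at 87.100° from the x-axis; with |ZC| = 26.2, C = (-7.2045, 5.1935). ∠ZCG = 76.6° gives CG at -16.300° from the x-axis; with |CG| = 8.3, G = (0.76188, 2.8640). ∠CGL = 102.3° gives GL at -94.000° from the x-axis; with |GL| = 17.9, L = (-0.48676, -14.992). Then |ML| = |L − M| = 23.986.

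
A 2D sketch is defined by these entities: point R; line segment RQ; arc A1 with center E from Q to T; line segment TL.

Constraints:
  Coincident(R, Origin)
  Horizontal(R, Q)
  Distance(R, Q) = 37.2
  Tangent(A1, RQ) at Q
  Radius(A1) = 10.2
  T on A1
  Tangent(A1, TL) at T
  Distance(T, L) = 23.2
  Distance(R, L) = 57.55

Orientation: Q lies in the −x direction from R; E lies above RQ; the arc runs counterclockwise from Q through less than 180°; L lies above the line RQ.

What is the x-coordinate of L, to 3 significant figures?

-46.6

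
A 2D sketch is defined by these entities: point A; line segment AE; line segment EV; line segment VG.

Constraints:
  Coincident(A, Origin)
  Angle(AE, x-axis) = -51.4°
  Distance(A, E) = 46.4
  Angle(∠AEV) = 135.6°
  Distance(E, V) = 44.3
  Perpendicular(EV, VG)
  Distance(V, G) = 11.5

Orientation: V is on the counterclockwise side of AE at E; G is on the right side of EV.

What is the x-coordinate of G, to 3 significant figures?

71.5

A is at the origin; AE runs at -51.4° with length 46.4, so E = 46.4·(cos -51.4°, sin -51.4°) = (28.9, -36.3). ∠AEV = 135.6°, so EV runs at -51.4° + (180° − 135.6°) = -7.00° from the x-axis; with |EV| = 44.3, V = E + 44.3·(cos -7.00°, sin -7.00°) = (72.9, -41.7). EV ⟂ VG; with |VG| = 11.5 on the right of EV, G = V + 11.5·(-0.122, -0.993) = (71.5, -53.1). So G.x = 71.5.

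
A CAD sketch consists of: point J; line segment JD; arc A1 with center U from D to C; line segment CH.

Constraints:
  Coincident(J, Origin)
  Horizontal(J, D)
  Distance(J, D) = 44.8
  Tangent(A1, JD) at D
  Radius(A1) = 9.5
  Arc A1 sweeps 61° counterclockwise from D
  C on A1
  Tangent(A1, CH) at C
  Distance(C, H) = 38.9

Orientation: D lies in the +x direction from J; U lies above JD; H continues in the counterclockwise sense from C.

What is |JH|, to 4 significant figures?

81.82

On A1, D sits at bearing -90° from U; a 61° counterclockwise sweep puts C at bearing -29°, so C = U + 9.5·(cos -29°, sin -29°) = (53.11, 4.894). Tangency of A1 to CH means the radius UC is perpendicular to CH, so CH runs along (−sin -29°, cos -29°); with |CH| = 38.9, H = (71.97, 38.92). Then |JH| = |H − J| = 81.82.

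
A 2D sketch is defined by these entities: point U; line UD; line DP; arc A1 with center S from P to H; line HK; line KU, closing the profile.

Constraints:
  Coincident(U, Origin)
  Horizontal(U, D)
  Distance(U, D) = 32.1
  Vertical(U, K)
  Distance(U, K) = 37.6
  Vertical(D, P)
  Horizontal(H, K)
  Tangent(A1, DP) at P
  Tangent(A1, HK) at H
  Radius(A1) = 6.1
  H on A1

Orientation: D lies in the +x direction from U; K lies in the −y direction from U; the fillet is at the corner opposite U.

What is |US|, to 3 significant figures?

40.8

U is at the origin; U and D share the same y with |UD| = 32.1 and D on the +x side, so D = (32.1, 0.00). U and K share the same x with |UK| = 37.6 and K on the −y side, so K = (0.00, -37.6). The virtual corner opposite U is at (32.1, -37.6). The tangent condition forces SP to be normal to DP and since A1 is tangent to HK there, SH ⟂ HK, with radius 6.1, so the center S sits 6.1 in from both sides at S = (26.0, -31.5). Then |US| = |S − U| = 40.8.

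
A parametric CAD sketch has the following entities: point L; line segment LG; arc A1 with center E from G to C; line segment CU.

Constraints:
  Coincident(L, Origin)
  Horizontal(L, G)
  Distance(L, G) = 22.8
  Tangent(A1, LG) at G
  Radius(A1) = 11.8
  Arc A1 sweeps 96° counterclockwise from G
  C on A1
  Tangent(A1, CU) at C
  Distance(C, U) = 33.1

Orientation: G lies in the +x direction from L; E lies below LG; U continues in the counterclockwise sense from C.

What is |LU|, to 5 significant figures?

48.193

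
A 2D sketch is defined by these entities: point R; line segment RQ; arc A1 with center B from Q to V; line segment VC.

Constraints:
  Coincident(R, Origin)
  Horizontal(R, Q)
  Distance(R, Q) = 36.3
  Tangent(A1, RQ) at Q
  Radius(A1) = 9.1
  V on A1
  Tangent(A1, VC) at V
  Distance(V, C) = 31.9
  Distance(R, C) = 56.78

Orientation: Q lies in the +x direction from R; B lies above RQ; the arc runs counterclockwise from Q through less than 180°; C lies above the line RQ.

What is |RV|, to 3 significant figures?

46.5

R is at the origin; R and Q share the same y with |RQ| = 36.3 and Q on the +x side, so Q = (36.3, 0.00). The tangent condition forces BQ to be normal to RQ, so B = Q + (0, 9.1) = (36.3, 9.10). Since BV ⟂ VC (tangency), |BC| = √(9.1² + 31.9²) = 33.2 regardless of where V sits on A1. So C lies on both circle(R, 56.78) and circle(B, 33.2); the above-RQ intersection is C = (38.0, 42.2). V is the foot of the tangent from C: V = (45.2, 11.2).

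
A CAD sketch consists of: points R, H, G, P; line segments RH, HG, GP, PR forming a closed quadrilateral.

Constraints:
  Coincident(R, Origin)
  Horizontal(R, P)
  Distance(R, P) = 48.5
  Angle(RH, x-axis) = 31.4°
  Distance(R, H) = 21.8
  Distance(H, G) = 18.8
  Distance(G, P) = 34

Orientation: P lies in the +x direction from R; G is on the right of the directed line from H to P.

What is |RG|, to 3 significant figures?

16.8

Checks: |HG| = 18.80 ✓; |GP| = 34.00 ✓.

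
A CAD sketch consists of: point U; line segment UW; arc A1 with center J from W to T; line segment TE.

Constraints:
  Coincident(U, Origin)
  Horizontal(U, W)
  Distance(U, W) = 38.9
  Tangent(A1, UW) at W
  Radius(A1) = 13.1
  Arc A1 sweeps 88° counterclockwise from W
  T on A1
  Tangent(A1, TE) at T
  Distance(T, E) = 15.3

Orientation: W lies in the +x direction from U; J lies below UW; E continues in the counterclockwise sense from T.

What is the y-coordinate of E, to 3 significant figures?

-27.9

U is at the origin; UW is horizontal with |UW| = 38.9 and W on the +x side, so W = (38.9, 0.00). A1 meets UW tangentially, so JW is at right angles to UW, so J = W + (0, -13.1) = (38.9, -13.1). On A1, W sits at bearing 90° from J; an 88° counterclockwise sweep puts T at bearing 178°, so T = J + 13.1·(cos 178°, sin 178°) = (25.8, -12.6). Tangency of A1 to TE means the radius JT is perpendicular to TE, so TE runs along (−sin 178°, cos 178°); with |TE| = 15.3, E = (25.3, -27.9). So E.y = -27.9.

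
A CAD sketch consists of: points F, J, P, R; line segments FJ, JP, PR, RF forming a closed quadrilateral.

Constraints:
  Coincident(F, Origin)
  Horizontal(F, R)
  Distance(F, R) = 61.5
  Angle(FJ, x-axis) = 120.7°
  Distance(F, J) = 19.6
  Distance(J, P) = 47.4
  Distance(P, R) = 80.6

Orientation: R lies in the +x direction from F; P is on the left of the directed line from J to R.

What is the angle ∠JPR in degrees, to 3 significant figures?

64.0°

Checks: |JP| = 47.40 ✓; |PR| = 80.60 ✓.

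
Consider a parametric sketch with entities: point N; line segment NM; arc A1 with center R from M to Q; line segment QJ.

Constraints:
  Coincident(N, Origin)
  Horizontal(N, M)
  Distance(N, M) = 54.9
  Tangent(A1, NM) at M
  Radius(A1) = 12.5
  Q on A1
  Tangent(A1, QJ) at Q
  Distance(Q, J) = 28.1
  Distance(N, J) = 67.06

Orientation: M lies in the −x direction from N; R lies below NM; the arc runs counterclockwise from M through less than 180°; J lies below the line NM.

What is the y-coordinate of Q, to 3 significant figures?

-18.8

Checks: |RQ| = 12.50 ✓; ∠(RQ, QJ) = 90.00° ✓; |QJ| = 28.10 ✓; |NJ| = 67.06 ✓.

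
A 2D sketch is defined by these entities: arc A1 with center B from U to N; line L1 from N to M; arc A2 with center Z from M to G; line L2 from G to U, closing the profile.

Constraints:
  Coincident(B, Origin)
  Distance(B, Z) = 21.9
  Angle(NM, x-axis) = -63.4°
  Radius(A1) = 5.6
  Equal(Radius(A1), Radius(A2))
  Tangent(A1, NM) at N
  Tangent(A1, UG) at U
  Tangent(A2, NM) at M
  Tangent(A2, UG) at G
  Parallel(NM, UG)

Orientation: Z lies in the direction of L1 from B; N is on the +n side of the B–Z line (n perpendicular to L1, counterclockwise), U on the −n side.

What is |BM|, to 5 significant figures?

22.605

The slot axis is L1's direction at -63.4°, so u = (cos -63.4°, sin -63.4°) = (0.44776, -0.89415) and n = (−sin -63.4°, cos -63.4°) = (0.89415, 0.44776). B is at the origin and Z lies 21.9 along u from B, so Z = 21.9·u = (9.8059, -19.582). Tangency of A1 to both parallel lines with radius 5.6 puts N and U at B ± 5.6·n: N = (5.0073, 2.5075), U = (-5.0073, -2.5075). Equal radii place M and G the same way about Z: M = Z + 5.6·n = (14.813, -17.075), G = Z − 5.6·n = (4.7987, -22.089). Then |BM| = |M − B| = 22.605.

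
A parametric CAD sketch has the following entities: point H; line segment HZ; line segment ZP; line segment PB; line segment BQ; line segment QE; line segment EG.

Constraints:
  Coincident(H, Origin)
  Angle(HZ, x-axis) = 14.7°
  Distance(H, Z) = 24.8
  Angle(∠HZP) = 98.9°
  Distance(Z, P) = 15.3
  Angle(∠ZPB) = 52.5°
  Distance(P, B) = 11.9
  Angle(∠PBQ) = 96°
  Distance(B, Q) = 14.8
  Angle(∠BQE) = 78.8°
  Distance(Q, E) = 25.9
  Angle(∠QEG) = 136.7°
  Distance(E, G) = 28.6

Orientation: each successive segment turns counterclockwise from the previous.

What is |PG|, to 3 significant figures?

32.6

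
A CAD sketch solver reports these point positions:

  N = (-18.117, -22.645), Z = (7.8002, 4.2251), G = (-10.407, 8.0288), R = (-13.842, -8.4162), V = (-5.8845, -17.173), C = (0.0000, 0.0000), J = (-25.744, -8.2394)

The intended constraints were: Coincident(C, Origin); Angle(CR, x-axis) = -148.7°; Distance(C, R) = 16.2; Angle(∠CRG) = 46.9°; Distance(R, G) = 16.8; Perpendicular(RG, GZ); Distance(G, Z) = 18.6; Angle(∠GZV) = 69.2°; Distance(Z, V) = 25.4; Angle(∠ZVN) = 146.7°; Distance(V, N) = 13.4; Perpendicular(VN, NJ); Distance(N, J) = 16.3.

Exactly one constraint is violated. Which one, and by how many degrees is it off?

Perpendicular(VN, NJ) — off by 3.80°.

C = (0.00, 0.00) ✓; CR at -148.7° ✓; |CR| = 16.20 ✓; ∠CRG = 46.90° ✓; |RG| = 16.80 ✓; ∠(RG, GZ) = 90.00° ✓; |GZ| = 18.60 ✓; ∠GZV = 69.20° ✓; |ZV| = 25.40 ✓; ∠ZVN = 146.7° ✓; |VN| = 13.40 ✓; ∠(VN, NJ) = 86.20° ✗; |NJ| = 16.30 ✓.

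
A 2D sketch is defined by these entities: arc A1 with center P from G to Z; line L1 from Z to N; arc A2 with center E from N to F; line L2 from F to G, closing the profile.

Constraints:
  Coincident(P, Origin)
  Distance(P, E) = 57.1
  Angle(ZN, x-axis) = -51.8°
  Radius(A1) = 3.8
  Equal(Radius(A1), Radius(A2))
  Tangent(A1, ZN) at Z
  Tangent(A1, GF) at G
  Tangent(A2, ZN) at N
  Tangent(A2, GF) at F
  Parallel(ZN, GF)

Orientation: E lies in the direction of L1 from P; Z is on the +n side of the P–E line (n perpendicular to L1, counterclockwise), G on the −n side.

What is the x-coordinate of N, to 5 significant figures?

38.297

The slot axis is L1's direction at -51.8°, so u = (cos -51.8°, sin -51.8°) = (0.61841, -0.78586) and n = (−sin -51.8°, cos -51.8°) = (0.78586, 0.61841). P is at the origin and E lies 57.1 along u from P, so E = 57.1·u = (35.311, -44.872). Tangency of A1 to both parallel lines with radius 3.8 puts Z and G at P ± 3.8·n: Z = (2.9863, 2.3500), G = (-2.9863, -2.3500). Equal radii place N and F the same way about E: N = E + 3.8·n = (38.297, -42.522), F = E − 3.8·n = (32.325, -47.222). So N.x = 38.297.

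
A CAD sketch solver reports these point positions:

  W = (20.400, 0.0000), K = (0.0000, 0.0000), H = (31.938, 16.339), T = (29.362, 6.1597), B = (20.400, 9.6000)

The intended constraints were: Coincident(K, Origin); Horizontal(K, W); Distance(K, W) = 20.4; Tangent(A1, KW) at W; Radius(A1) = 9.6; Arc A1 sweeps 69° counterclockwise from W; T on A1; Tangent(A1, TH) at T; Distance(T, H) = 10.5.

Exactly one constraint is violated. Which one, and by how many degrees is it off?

Tangent(A1, TH) at T — off by 6.80°.

K = (0.00, 0.00) ✓; K.y = 0.00, W.y = 0.00 ✓; |KW| = 20.40 ✓; ∠(BW, WK) = 90.00° ✓; |BW| = 9.600 ✓; bearing(B→T) − bearing(B→W) = 69.00° ✓; |BT| = 9.600 ✓; ∠(BT, TH) = 83.20° ✗; |TH| = 10.50 ✓.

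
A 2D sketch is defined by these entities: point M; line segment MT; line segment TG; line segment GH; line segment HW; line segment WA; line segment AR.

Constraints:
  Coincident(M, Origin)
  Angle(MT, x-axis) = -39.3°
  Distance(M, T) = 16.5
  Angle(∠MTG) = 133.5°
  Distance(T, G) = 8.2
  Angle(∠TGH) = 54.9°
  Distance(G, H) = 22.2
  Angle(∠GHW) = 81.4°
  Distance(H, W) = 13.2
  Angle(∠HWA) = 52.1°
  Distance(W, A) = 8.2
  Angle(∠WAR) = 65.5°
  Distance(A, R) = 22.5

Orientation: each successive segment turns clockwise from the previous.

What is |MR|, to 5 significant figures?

17.516

M is at the origin; MT runs at -39.3° with length 16.5, so T = (12.768, -10.451). ∠MTG = 133.5° gives TG at -85.800° from the x-axis; with |TG| = 8.2, G = (13.369, -18.629). ∠TGH = 54.9° gives GH at 149.10° from the x-axis; with |GH| = 22.2, H = (-5.6801, -7.2281). ∠GHW = 81.4° gives HW at 50.500° from the x-axis; with |HW| = 13.2, W = (2.7161, 2.9573). ∠HWA = 52.1° gives WA at -77.400° from the x-axis; with |WA| = 8.2, A = (4.5049, -5.0452). ∠WAR = 65.5° gives AR at 168.10° from the x-axis; with |AR| = 22.5, R = (-17.512, -0.40563). Then |MR| = |R − M| = 17.516.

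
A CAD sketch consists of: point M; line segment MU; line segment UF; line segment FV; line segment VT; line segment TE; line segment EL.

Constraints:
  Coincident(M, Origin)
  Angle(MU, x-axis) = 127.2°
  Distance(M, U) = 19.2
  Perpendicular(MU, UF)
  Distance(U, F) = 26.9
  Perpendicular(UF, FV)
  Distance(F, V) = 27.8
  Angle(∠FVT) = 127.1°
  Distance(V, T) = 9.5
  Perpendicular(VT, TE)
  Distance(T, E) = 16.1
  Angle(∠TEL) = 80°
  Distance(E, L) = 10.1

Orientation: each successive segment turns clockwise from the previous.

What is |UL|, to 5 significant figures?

24.594

M is at the origin; MU runs at 127.2° with length 19.2, so U = (-11.608, 15.293). MU ⟂ UF, so UF runs at 37.200°; with |UF| = 26.9, F = (9.8184, 31.557). UF ⟂ FV, so FV runs at -52.800°; with |FV| = 27.8, V = (26.626, 9.4136). ∠FVT = 127.1° gives VT at -105.70° from the x-axis; with |VT| = 9.5, T = (24.056, 0.26799). The perpendicularity gives TE at right angles to VT, so TE runs at 164.30°; with |TE| = 16.1, E = (8.5562, 4.6247). ∠TEL = 80.0° gives EL at 64.300° from the x-axis; with |EL| = 10.1, L = (12.936, 13.726). Then |UL| = |L − U| = 24.594.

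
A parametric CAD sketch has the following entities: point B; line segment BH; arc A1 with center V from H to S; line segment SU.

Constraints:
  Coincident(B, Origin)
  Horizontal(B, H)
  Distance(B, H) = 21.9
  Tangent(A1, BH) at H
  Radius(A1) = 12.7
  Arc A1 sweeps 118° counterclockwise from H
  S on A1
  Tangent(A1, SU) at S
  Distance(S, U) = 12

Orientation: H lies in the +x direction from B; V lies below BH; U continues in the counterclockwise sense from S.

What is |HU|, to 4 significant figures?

29.78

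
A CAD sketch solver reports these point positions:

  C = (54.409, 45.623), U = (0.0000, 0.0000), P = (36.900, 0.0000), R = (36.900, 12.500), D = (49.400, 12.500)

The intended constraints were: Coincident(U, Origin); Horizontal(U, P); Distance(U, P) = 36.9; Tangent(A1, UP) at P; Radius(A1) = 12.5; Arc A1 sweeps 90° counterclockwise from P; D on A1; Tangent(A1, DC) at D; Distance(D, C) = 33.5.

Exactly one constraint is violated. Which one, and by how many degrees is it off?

Tangent(A1, DC) at D — off by 8.60°.

U = (0.00, 0.00) ✓; U.y = 0.00, P.y = 0.00 ✓; |UP| = 36.90 ✓; ∠(RP, PU) = 90.00° ✓; |RP| = 12.50 ✓; bearing(R→D) − bearing(R→P) = 90.00° ✓; |RD| = 12.50 ✓; ∠(RD, DC) = 98.60° ✗; |DC| = 33.50 ✓.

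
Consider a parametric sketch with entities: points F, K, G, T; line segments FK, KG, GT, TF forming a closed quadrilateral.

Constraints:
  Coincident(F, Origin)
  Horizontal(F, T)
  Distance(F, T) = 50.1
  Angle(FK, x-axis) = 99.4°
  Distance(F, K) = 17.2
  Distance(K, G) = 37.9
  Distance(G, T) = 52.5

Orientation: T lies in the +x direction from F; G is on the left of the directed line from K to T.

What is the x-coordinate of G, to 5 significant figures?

22.842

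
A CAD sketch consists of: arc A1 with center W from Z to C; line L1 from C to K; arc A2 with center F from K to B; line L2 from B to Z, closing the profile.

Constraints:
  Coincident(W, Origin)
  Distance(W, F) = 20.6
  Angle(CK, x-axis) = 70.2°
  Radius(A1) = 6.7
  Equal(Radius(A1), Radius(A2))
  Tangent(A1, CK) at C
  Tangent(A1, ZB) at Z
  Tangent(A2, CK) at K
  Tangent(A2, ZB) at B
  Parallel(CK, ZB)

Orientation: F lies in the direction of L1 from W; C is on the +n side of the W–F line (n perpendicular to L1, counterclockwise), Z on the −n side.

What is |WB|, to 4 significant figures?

21.66

The slot axis is L1's direction at 70.2°, so u = (cos 70.2°, sin 70.2°) = (0.3387, 0.9409) and n = (−sin 70.2°, cos 70.2°) = (-0.9409, 0.3387). W is at the origin and F lies 20.6 along u from W, so F = 20.6·u = (6.978, 19.38). Tangency of A1 to both parallel lines with radius 6.7 puts C and Z at W ± 6.7·n: C = (-6.304, 2.270), Z = (6.304, -2.270). Equal radii place K and B the same way about F: K = F + 6.7·n = (0.6741, 21.65), B = F − 6.7·n = (13.28, 17.11). Then |WB| = |B − W| = 21.66.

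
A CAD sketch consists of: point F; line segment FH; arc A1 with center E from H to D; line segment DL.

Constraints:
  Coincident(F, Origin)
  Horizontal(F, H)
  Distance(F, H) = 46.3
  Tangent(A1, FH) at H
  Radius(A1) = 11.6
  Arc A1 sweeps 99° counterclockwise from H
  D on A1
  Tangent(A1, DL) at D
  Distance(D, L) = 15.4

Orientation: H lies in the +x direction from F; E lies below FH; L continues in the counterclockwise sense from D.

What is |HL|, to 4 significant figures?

30.02

F is at the origin; F and H share the same y with |FH| = 46.3 and H on the +x side, so H = (46.30, 0.000). Tangency of A1 to FH means the radius EH is perpendicular to FH, so E = H + (0, -11.6) = (46.30, -11.60). On A1, H sits at bearing 90° from E; a 99° counterclockwise sweep puts D at bearing 189°, so D = E + 11.6·(cos 189°, sin 189°) = (34.84, -13.41). Tangency of A1 to DL means the radius ED is perpendicular to DL, so DL runs along (−sin 189°, cos 189°); with |DL| = 15.4, L = (37.25, -28.63). Then |HL| = |L − H| = 30.02.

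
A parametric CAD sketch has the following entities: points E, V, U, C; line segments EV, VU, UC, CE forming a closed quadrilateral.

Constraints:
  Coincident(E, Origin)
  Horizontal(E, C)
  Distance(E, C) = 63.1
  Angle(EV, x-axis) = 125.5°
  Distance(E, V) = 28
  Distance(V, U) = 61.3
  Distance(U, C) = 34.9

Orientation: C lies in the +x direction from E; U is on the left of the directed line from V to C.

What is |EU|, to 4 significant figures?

53.59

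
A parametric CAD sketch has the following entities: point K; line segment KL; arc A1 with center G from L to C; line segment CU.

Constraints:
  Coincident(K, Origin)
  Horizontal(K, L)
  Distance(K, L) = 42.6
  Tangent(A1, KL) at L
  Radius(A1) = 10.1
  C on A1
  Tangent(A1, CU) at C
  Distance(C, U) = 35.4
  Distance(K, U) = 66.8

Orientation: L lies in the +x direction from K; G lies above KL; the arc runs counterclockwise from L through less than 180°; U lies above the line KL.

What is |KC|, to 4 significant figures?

53.84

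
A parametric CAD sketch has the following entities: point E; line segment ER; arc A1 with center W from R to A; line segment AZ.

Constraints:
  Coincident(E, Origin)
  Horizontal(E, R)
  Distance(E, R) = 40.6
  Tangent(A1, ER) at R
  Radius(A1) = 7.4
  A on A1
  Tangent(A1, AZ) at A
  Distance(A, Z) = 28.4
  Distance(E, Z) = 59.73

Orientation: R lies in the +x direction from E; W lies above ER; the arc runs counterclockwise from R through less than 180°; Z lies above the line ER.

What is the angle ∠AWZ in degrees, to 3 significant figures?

75.4°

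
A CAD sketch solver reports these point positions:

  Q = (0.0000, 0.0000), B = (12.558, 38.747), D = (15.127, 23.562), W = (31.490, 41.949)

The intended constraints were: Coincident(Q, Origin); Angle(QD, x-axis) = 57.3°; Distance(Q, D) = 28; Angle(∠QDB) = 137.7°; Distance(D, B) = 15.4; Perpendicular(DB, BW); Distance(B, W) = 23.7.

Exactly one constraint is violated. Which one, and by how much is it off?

Distance(B, W) = 23.7 — off by 4.50.

Q = (0.00, 0.00) ✓; QD at 57.30° ✓; |QD| = 28.00 ✓; ∠QDB = 137.7° ✓; |DB| = 15.40 ✓; ∠(DB, BW) = 90.00° ✓; |BW| = 19.20 ✗.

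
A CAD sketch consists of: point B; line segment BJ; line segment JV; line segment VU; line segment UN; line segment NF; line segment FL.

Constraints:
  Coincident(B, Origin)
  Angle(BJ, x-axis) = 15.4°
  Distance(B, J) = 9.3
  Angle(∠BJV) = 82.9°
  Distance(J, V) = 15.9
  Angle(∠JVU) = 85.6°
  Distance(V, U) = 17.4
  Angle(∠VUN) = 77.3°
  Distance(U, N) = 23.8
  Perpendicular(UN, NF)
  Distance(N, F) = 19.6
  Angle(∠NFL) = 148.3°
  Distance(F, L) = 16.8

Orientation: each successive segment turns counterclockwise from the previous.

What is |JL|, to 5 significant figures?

21.971

B is at the origin; BJ runs at 15.4° with length 9.3, so J = (8.9661, 2.4697). ∠BJV = 82.9° gives JV at 112.50° from the x-axis; with |JV| = 15.9, V = (2.8814, 17.159). ∠JVU = 85.6° gives VU at -153.10° from the x-axis; with |VU| = 17.4, U = (-12.636, 9.2870). ∠VUN = 77.3° gives UN at -50.400° from the x-axis; with |UN| = 23.8, N = (2.5348, -9.0512). UN ⟂ NF, so NF runs at 39.600°; with |NF| = 19.6, F = (17.637, 3.4423). ∠NFL = 148.3° gives FL at 71.300° from the x-axis; with |FL| = 16.8, L = (23.023, 19.355). Then |JL| = |L − J| = 21.971.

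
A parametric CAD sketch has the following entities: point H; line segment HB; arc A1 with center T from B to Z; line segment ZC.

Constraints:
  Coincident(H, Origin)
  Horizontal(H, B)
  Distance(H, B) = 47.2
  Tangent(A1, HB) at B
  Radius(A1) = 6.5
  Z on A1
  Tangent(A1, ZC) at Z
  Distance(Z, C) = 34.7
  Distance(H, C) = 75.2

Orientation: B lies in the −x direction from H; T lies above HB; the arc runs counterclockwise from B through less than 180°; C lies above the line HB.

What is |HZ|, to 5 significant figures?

43.759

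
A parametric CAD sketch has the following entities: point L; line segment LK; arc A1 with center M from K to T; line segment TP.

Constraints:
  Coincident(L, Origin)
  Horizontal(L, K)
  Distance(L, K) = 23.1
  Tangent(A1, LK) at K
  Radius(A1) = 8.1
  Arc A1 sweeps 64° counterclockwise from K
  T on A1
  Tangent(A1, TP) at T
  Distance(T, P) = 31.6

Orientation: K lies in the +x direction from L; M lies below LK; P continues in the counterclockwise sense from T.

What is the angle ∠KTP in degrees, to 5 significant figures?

148.00°

L is at the origin; L and K share the same y with |LK| = 23.1 and K on the +x side, so K = (23.100, 0.0000). Since A1 is tangent to LK there, MK ⟂ LK, so M = K + (0, -8.1) = (23.100, -8.1000). On A1, K sits at bearing 90° from M; a 64° counterclockwise sweep puts T at bearing 154°, so T = M + 8.1·(cos 154°, sin 154°) = (15.820, -4.5492). Since A1 is tangent to TP there, MT ⟂ TP, so TP runs along (−sin 154°, cos 154°); with |TP| = 31.6, P = (1.9672, -32.951). Then cos ∠KTP = TK·TP / (|TK||TP|), giving 148.00°.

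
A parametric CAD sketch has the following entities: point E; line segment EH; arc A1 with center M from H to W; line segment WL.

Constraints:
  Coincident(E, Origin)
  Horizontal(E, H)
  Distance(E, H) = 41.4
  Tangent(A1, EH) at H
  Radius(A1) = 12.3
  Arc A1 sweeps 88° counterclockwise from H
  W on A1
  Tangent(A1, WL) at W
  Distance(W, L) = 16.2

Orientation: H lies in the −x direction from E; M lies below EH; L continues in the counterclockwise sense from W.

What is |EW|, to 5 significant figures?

54.989

E is at the origin; EH is horizontal with |EH| = 41.4 and H on the −x side, so H = (-41.400, 0.0000). Since A1 is tangent to EH there, MH ⟂ EH, so M = H + (0, -12.3) = (-41.400, -12.300). On A1, H sits at bearing 90° from M; an 88° counterclockwise sweep puts W at bearing 178°, so W = M + 12.3·(cos 178°, sin 178°) = (-53.693, -11.871). Then |EW| = |W − E| = 54.989.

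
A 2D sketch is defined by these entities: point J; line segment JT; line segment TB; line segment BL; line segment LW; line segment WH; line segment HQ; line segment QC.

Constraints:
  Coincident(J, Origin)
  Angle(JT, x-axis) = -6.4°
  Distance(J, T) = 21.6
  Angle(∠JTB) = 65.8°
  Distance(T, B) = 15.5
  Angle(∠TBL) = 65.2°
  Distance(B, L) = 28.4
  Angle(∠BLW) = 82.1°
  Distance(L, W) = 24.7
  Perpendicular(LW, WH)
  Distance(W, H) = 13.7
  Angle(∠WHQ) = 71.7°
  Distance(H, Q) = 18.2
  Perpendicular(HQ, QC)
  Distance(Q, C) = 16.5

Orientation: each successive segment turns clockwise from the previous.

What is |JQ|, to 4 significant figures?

8.568

J is at the origin; JT runs at -6.4° with length 21.6, so T = (21.47, -2.408). ∠JTB = 65.8° gives TB at -120.6° from the x-axis; with |TB| = 15.5, B = (13.58, -15.75). ∠TBL = 65.2° gives BL at 124.6° from the x-axis; with |BL| = 28.4, L = (-2.552, 7.628). ∠BLW = 82.1° gives LW at 26.70° from the x-axis; with |LW| = 24.7, W = (19.51, 18.73). LW is perpendicular to WH, so WH runs at -63.30°; with |WH| = 13.7, H = (25.67, 6.487). ∠WHQ = 71.7° gives HQ at -171.6° from the x-axis; with |HQ| = 18.2, Q = (7.666, 3.828). Then |JQ| = |Q − J| = 8.568.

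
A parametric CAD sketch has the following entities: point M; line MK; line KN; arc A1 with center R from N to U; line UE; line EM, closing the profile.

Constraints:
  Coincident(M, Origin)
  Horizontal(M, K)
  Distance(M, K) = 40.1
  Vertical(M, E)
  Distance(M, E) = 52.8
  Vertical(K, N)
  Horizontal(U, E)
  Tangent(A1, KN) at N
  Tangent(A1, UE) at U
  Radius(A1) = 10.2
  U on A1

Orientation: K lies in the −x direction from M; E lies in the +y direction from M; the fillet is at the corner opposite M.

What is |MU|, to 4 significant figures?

60.68

M is at the origin; M and K share the same y with |MK| = 40.1 and K on the −x side, so K = (-40.10, 0.000). M and E share the same x with |ME| = 52.8 and E on the +y side, so E = (0.000, 52.80). The virtual corner opposite M is at (-40.10, 52.80). Tangency of A1 to KN means the radius RN is perpendicular to KN and tangency of A1 to UE means the radius RU is perpendicular to UE, with radius 10.2, so the center R sits 10.2 in from both sides at R = (-29.90, 42.60). That places the tangent points at N = (-40.10, 42.60) on KN and U = (-29.90, 52.80) on UE. Then |MU| = |U − M| = 60.68.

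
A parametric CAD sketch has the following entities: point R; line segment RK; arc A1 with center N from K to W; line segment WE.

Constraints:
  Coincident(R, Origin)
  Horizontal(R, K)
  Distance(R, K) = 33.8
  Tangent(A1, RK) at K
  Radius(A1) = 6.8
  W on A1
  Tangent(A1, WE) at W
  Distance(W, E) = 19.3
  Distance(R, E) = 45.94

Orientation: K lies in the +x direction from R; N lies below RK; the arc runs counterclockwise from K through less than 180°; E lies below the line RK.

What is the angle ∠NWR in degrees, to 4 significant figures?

131.2°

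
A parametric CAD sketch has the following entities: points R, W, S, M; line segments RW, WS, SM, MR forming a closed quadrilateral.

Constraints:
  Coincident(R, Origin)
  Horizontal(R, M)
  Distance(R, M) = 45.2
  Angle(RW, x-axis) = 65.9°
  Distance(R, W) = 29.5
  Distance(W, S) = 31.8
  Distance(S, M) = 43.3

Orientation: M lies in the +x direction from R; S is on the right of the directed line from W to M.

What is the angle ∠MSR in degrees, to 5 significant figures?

117.58°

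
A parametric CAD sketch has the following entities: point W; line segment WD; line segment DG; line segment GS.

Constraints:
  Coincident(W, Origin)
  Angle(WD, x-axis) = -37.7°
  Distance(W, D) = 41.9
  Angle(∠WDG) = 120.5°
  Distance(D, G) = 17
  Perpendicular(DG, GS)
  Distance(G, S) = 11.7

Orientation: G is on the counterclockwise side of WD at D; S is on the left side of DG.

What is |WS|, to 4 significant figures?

45.38

W is at the origin; WD runs at -37.7° with length 41.9, so D = 41.9·(cos -37.7°, sin -37.7°) = (33.15, -25.62). ∠WDG = 120.5°, so DG runs at -37.7° + (180° − 120.5°) = 21.80° from the x-axis; with |DG| = 17.0, G = D + 17.0·(cos 21.80°, sin 21.80°) = (48.94, -19.31). DG is perpendicular to GS; with |GS| = 11.7 on the left of DG, S = G + 11.7·(-0.3714, 0.9285) = (44.59, -8.446). Then |WS| = |S − W| = 45.38.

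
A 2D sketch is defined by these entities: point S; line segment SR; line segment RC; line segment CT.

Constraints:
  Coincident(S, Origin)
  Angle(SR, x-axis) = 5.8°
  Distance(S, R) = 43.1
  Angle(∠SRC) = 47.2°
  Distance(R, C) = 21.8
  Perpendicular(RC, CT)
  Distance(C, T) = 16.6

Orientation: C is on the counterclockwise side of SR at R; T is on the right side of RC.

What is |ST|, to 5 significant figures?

48.801

∠SRC = 47.2°, so RC runs at 5.8° + (180° − 47.2°) = 138.60° from the x-axis; with |RC| = 21.8, C = R + 21.8·(cos 138.60°, sin 138.60°) = (26.527, 18.772). RC ⟂ CT; with |CT| = 16.6 on the right of RC, T = C + 16.6·(0.66131, 0.75011) = (37.505, 31.224). Then |ST| = |T − S| = 48.801.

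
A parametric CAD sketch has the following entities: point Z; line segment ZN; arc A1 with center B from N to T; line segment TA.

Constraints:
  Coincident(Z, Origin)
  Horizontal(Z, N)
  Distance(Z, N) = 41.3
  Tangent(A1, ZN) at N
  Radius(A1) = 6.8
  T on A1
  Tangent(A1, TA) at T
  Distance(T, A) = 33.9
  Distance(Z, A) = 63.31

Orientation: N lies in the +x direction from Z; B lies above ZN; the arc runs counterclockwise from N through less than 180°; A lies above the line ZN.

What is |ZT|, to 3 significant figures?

48.6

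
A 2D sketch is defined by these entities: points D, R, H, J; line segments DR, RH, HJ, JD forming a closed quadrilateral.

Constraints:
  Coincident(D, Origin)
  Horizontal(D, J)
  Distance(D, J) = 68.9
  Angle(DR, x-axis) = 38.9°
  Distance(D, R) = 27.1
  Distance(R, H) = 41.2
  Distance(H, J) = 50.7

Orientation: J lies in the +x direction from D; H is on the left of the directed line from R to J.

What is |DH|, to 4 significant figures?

68.16

Checks: D.y = 0.00, J.y = 0.00 ✓; |RH| = 41.20 ✓; |HJ| = 50.70 ✓.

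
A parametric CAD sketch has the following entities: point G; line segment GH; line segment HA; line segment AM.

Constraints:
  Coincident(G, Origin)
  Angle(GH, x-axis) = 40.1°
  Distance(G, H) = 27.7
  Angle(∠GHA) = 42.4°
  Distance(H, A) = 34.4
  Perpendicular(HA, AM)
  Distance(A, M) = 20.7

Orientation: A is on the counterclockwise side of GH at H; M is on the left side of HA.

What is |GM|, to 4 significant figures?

14.09

G is at the origin; GH runs at 40.1° with length 27.7, so H = 27.7·(cos 40.1°, sin 40.1°) = (21.19, 17.84). ∠GHA = 42.4°, so HA runs at 40.1° + (180° − 42.4°) = 177.7° from the x-axis; with |HA| = 34.4, A = H + 34.4·(cos 177.7°, sin 177.7°) = (-13.18, 19.22). The perpendicularity gives AM at right angles to HA; with |AM| = 20.7 on the left of HA, M = A + 20.7·(-0.04013, -0.9992) = (-14.01, -1.461). Then |GM| = |M − G| = 14.09.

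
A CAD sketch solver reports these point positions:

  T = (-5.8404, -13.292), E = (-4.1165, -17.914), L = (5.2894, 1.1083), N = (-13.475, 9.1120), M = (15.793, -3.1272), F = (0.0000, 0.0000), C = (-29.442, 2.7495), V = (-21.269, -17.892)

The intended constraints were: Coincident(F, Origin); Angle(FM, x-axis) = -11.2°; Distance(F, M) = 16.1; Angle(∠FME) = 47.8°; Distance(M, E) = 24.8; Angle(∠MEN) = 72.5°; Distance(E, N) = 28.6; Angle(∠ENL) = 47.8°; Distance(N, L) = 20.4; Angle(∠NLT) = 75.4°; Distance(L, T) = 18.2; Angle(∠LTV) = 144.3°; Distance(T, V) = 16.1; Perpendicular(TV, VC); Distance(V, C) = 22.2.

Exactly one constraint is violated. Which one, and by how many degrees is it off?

Perpendicular(TV, VC) — off by 5.00°.

F = (0.00, 0.00) ✓; FM at -11.20° ✓; |FM| = 16.10 ✓; ∠FME = 47.80° ✓; |ME| = 24.80 ✓; ∠MEN = 72.50° ✓; |EN| = 28.60 ✓; ∠ENL = 47.80° ✓; |NL| = 20.40 ✓; ∠NLT = 75.40° ✓; |LT| = 18.20 ✓; ∠LTV = 144.3° ✓; |TV| = 16.10 ✓; ∠(TV, VC) = 85.00° ✗; |VC| = 22.20 ✓.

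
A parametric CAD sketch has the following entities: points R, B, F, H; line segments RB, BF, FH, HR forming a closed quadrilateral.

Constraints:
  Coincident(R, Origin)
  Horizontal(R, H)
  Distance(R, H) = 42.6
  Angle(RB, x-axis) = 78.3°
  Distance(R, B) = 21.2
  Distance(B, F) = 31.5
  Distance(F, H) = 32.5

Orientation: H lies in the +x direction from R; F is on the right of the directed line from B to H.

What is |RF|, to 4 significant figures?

15.26

Checks: |BF| = 31.50 ✓; |FH| = 32.50 ✓.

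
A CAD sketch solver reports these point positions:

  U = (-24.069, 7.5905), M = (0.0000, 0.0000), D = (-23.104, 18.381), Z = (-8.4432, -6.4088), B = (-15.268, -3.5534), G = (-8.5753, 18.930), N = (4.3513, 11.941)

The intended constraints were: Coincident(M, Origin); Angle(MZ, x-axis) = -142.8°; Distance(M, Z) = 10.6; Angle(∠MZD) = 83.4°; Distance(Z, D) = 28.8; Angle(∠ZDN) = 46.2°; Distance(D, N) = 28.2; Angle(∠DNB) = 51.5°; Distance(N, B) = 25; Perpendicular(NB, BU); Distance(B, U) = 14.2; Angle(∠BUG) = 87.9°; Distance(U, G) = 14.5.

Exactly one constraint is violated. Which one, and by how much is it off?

Distance(U, G) = 14.5 — off by 4.70.

M = (0.00, 0.00) ✓; MZ at -142.8° ✓; |MZ| = 10.60 ✓; ∠MZD = 83.40° ✓; |ZD| = 28.80 ✓; ∠ZDN = 46.20° ✓; |DN| = 28.20 ✓; ∠DNB = 51.50° ✓; |NB| = 25.00 ✓; ∠(NB, BU) = 90.00° ✓; |BU| = 14.20 ✓; ∠BUG = 87.90° ✓; |UG| = 19.20 ✗.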